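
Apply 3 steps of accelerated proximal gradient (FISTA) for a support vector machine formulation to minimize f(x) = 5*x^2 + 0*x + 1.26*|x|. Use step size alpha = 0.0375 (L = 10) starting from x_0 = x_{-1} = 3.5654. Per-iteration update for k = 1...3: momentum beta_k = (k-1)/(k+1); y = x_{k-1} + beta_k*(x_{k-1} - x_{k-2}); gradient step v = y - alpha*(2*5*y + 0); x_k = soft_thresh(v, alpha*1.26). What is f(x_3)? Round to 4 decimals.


FISTA on f(x) = 5*x^2 + 0*x + 1.26*|x|
L = 10, alpha = 0.0375
Iteration 1: beta = 0.0, y = 3.5654 + 0.0*(3.5654 - 3.5654) = 3.5654
  grad(y) = 35.654, v = y - alpha*grad = 2.2284
  prox(v) = soft_thresh(2.2284, 0.0473) = 2.1811
Iteration 2: beta = 0.3333, y = 2.1811 + 0.3333*(2.1811 - 3.5654) = 1.7197
  grad(y) = 17.197, v = y - alpha*grad = 1.0748
  prox(v) = soft_thresh(1.0748, 0.0473) = 1.0276
Iteration 3: beta = 0.5, y = 1.0276 + 0.5*(1.0276 - 2.1811) = 0.4508
  grad(y) = 4.5078, v = y - alpha*grad = 0.2817
  prox(v) = soft_thresh(0.2817, 0.0473) = 0.2345
f(x_3) = 5*0.2345^2 + 0*0.2345 + 1.26*|0.2345| = 0.5704


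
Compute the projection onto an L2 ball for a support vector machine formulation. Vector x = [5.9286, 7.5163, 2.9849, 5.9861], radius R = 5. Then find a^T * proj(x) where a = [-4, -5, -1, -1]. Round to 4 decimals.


Step 1: Compute ||x|| (intermediates to 6 decimals).
||x|| = sqrt(5.9286^2 + 7.5163^2 + 2.9849^2 + 5.9861^2) = 11.678445
Step 2: Project.
Since ||x|| > R, scale = R/||x|| = 5/11.678445 = 0.428139, proj(x) = scale * x
proj(x) = [2.538265, 3.218021, 1.277952, 2.562883]
Step 3: Dot product.
a^T * proj(x) = -4*2.538265 - 5*3.218021 - 1*1.277952 - 1*2.562883 = -30.084


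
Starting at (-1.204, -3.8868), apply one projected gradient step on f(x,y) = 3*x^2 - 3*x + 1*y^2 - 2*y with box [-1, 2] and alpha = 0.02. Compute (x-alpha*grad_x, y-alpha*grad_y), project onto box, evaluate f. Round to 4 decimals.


Step 1: Compute gradient at (-1.204, -3.8868).
grad_x = 2*3*-1.204 - 3 = -10.224
grad_y = 2*1*-3.8868 - 2 = -9.7736
Step 2: Gradient step.
x_raw = -1.204 - 0.02*-10.224 = -0.9995
y_raw = -3.8868 - 0.02*-9.7736 = -3.6913
Step 3: Project onto [-1, 2].
x_proj = clip(-0.9995) = -0.9995
y_proj = clip(-3.6913) = -1.0
Step 4: Evaluate f.
f(-0.9995, -1.0) = 8.9957


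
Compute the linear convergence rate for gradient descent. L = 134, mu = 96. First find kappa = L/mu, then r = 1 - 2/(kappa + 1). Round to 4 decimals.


Step 1: Compute the condition number.
kappa = L/mu = 134/96 = 1.3958
Step 2: Compute the convergence rate.
r = 1 - 2/(kappa + 1) = 1 - 2*mu/(L + mu) = (L - mu)/(L + mu) = 38/230 = 0.1652


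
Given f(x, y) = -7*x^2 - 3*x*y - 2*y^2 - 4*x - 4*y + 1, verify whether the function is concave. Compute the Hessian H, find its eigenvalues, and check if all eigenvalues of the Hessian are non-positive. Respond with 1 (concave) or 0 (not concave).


The Hessian of f(x,y) = -7*x^2 - 3*x*y - 2*y^2 - 4*x - 4*y + 1 is:
H = [[-14, -3], [-3, -4]]
Trace = -14 - 4 = -18
Determinant = -14*-4 - (-3)^2 = 47
Discriminant = (-18)^2 - 4*47 = 136.0
Eigenvalues: lambda_1 = -14.831, lambda_2 = -3.169
The function is concave.

1


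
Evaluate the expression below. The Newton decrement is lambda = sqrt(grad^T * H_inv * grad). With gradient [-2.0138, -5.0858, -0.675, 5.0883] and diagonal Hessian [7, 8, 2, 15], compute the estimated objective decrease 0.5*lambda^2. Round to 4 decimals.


Step 1: H is diagonal, so H^(-1) * g = [-0.2877, -0.6357, -0.3375, 0.3392].
Step 2: g^T H^(-1) g = sum_i g_i^2 / H_ii
  = (-2.0138)^2/7 + (-5.0858)^2/8 + (-0.675)^2/2 + (5.0883)^2/15
  = 0.5793 + 3.2332 + 0.2278 + 1.7261 = 5.7664
Step 3: Objective decrease = 0.5 * g^T H^(-1) g = 2.8832


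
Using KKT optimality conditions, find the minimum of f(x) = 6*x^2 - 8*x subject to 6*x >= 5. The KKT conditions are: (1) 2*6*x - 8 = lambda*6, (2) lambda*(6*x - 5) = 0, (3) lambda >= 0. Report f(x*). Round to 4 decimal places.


Step 1: Try lambda = 0 (constraint inactive).
x_unc = 8/(2*6) = 0.6667
Check: 6*0.6667 = 4.0002 < 5 -- violated!
Step 2: Constraint must be active: 6*x = 5
x* = 5/6 = 0.8333 (rounded; the exact value 5/6 is used below)
lambda = (2*6*(5/6) - 8)/6 = 0.3333
Step 3: Compute optimal value.
f(x*) = 6*(5/6)^2 - 8*(5/6) = -2.5


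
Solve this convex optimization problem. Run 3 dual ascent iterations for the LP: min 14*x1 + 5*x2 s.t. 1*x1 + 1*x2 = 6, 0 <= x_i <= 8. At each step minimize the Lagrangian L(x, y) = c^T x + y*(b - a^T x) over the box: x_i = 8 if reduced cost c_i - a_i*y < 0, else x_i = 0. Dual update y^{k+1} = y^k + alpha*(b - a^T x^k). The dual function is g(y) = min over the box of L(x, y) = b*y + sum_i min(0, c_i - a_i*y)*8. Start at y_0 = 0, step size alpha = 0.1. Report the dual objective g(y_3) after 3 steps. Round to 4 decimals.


Dual ascent for LP: min 14*x1 + 5*x2, 1*x1 + 1*x2 = 6, 0 <= x_i <= 8
Step 1: y^k = 0.0, reduced costs: (14.0, 5.0)
  x^k = (0.0, 0.0), subgradient = b - a^T x = 6.0
  y^{k+1} = 0.0 + 0.1*6.0 = 0.6
Step 2: y^k = 0.6, reduced costs: (13.4, 4.4)
  x^k = (0.0, 0.0), subgradient = b - a^T x = 6.0
  y^{k+1} = 0.6 + 0.1*6.0 = 1.2
Step 3: y^k = 1.2, reduced costs: (12.8, 3.8)
  x^k = (0.0, 0.0), subgradient = b - a^T x = 6.0
  y^{k+1} = 1.2 + 0.1*6.0 = 1.8
Dual objective at y_3 = 1.8: reduced costs (12.2, 3.2), box minimizer x = (0.0, 0.0)
g(y_3) = b*y + (c1 - a1*y)*x1 + (c2 - a2*y)*x2 = 6*1.8 + 12.2*0.0 + 3.2*0.0 = 10.8 + 0.0 + 0.0 = 10.8


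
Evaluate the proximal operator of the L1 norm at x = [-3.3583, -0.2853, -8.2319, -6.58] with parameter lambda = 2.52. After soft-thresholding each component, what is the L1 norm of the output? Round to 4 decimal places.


Soft-thresholding with lambda = 2.52:
prox(-3.3583) = sign(-3.3583)*max(|-3.3583| - 2.52, 0) = -0.8383
prox(-0.2853) = sign(-0.2853)*max(|-0.2853| - 2.52, 0) = 0.0
prox(-8.2319) = sign(-8.2319)*max(|-8.2319| - 2.52, 0) = -5.7119
prox(-6.58) = sign(-6.58)*max(|-6.58| - 2.52, 0) = -4.06
prox(x) = [-0.8383, 0.0, -5.7119, -4.06]
||prox(x)||_1 = 0.8383 + 0.0 + 5.7119 + 4.06 = 10.6102


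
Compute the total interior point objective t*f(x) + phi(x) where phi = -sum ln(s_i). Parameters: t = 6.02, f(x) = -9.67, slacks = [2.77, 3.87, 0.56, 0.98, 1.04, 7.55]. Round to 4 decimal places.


Step 1: Compute log-barrier.
ln values: [1.0188, 1.3533, -0.5798, -0.0202, 0.0392, 2.0215]
phi = -(1.0188 + 1.3533 - 0.5798 - 0.0202 + 0.0392 + 2.0215) = -3.8328
Step 2: Compute augmented objective.
t*f(x) = 6.02*-9.67 = -58.2134
Total = -58.2134 - 3.8328 = -62.0462


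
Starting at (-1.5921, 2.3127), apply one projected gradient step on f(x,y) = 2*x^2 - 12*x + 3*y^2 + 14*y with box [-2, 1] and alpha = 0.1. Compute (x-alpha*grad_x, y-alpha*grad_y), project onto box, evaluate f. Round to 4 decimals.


Step 1: Compute gradient at (-1.5921, 2.3127).
grad_x = 2*2*-1.5921 - 12 = -18.3684
grad_y = 2*3*2.3127 + 14 = 27.8762
Step 2: Gradient step.
x_raw = -1.5921 - 0.1*-18.3684 = 0.2447
y_raw = 2.3127 - 0.1*27.8762 = -0.4749
Step 3: Project onto [-2, 1].
x_proj = clip(0.2447) = 0.2447
y_proj = clip(-0.4749) = -0.4749
Step 4: Evaluate f.
f(0.2447, -0.4749) = -8.7893


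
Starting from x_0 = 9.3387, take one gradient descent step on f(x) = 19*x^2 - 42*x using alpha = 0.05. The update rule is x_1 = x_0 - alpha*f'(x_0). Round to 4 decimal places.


We compute the gradient at x_0 and apply the update.
f'(x) = 38*x - 42
f'(9.3387) = 38*9.3387 - 42 = 312.8706
x_1 = 9.3387 - 0.05*312.8706 = -6.3048


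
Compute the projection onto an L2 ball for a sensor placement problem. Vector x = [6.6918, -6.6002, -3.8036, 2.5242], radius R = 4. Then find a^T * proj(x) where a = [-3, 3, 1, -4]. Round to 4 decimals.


Step 1: Compute ||x|| (intermediates to 6 decimals).
||x|| = sqrt(6.6918^2 + (-6.6002)^2 + (-3.8036)^2 + 2.5242^2) = 10.449009
Step 2: Project.
Since ||x|| > R, scale = R/||x|| = 4/10.449009 = 0.382811, proj(x) = scale * x
proj(x) = [2.561695, -2.526629, -1.45606, 0.966292]
Step 3: Dot product.
a^T * proj(x) = -3*2.561695 + 3*(-2.526629) + 1*(-1.45606) - 4*0.966292 = -20.5862


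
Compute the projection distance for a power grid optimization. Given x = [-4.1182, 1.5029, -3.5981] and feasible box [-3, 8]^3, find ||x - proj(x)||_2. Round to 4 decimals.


Project each component onto [-3, 8].
clip(-4.1182) = -3.0, clip(1.5029) = 1.5029, clip(-3.5981) = -3.0
Projection = [-3.0, 1.5029, -3.0]
Squared diffs: [1.2504, 0.0, 0.3577]
Distance = sqrt(1.6081) = 1.2681


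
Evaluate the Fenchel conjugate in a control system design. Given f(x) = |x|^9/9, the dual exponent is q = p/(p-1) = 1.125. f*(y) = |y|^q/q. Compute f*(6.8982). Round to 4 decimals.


The conjugate exponent q satisfies 1/p + 1/q = 1.
p = 9, so q = 9/(9 - 1) = 1.125
|y|^q = 6.8982^1.125 = 8.7817
f*(6.8982) = 8.7817 / 1.125 = 7.8059


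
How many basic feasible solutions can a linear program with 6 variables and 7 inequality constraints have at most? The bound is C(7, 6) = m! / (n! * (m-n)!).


Each vertex corresponds to some choice of n active constraints out of m, so the number of vertices is at most C(m, n) = m! / (n!(m-n)!).
m = 7, n = 6
Numerator: 7 * 6 * 5 * 4 * 3 * 2
Denominator: 6! = 720
C(7, 6) = 7


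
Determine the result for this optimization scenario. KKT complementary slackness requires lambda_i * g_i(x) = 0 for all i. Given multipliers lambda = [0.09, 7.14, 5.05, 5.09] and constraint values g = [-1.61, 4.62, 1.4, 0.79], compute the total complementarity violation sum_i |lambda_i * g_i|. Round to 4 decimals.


KKT complementary slackness check:
lambda_1 * g_1 = 0.09 * -1.61 = -0.1449
lambda_2 * g_2 = 7.14 * 4.62 = 32.9868
lambda_3 * g_3 = 5.05 * 1.4 = 7.07
lambda_4 * g_4 = 5.09 * 0.79 = 4.0211
Total violation = 0.1449 + 32.9868 + 7.07 + 4.0211 = 44.2228


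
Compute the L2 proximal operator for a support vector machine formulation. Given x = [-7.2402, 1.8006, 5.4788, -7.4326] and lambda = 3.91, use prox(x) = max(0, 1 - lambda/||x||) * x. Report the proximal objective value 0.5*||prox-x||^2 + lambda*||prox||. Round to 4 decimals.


Step 1: Compute ||x||.
||x|| = 11.8711
Step 2: Compute scaling factor.
scale = max(0, 1 - 3.91/11.8711) = 0.6706
Step 3: prox(x) = [-4.8555, 1.2075, 3.6742, -4.9845]
||prox(x)|| = 7.9611
Step 4: Proximal objective.
0.5*||prox-x||^2 = 7.6441
lambda*||prox|| = 31.1279
Total = 38.772


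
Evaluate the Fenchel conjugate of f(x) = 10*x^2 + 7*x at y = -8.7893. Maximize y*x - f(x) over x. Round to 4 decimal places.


f*(y) = sup_x {y*x - a*x^2 - b*x} = sup_x {(y-b)*x - a*x^2}
FOC: (y - b) - 2a*x = 0 => x* = (y - b)/(2a)
x* = (-8.7893 - 7)/(2*10) = -0.7895
f*(-8.7893) = (y-b)^2/(4a) = (-8.7893 - 7)^2/(4*10)
= 249.302/40 = 6.2325


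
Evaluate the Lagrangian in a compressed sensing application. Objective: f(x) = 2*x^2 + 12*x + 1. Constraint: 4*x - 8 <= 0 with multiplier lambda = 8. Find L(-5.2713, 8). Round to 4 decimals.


Step 1: Evaluate f(x).
f(-5.2713) = 2*(-5.2713)^2 + 12*(-5.2713) + 1 = -6.6824
Step 2: Evaluate g(x).
g(-5.2713) = 4*-5.2713 - 8 = -29.0852
Step 3: Compute Lagrangian.
L = -6.6824 + 8*-29.0852 = -239.364


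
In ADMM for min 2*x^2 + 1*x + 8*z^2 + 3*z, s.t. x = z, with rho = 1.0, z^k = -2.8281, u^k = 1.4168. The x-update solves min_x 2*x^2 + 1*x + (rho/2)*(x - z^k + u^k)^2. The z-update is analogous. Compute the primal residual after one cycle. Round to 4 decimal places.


ADMM iteration with rho = 1.0, z^k = -2.8281, u^k = 1.4168
Step 1: x-update.
Minimize 2*x^2 + 1*x + (1.0/2)*(x + 2.8281 + 1.4168)^2
FOC: (2*2 + 1.0)*x = -1 + 1.0*(-2.8281 - 1.4168)
x^{k+1} = -1.049
Step 2: z-update.
Minimize 8*z^2 + 3*z + (1.0/2)*(-1.049 - z + 1.4168)^2
FOC: (2*8 + 1.0)*z = -3 + 1.0*(-1.049 + 1.4168)
z^{k+1} = -0.1548
Step 3: u-update.
u^{k+1} = 1.4168 - 1.049 + 0.1548 = 0.5227
Step 4: Primal residual = |-1.049 + 0.1548| = 0.8941


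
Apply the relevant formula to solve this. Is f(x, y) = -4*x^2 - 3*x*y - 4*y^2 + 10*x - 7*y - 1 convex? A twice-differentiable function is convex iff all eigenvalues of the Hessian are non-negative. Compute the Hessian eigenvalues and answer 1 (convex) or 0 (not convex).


The Hessian of f(x,y) = -4*x^2 - 3*x*y - 4*y^2 + 10*x - 7*y - 1 is:
H = [[-8, -3], [-3, -8]]
Trace = -8 - 8 = -16
Determinant = -8*-8 - (-3)^2 = 55
Discriminant = (-16)^2 - 4*55 = 36.0
Eigenvalues: lambda_1 = -11.0, lambda_2 = -5.0
The function is not convex.

0


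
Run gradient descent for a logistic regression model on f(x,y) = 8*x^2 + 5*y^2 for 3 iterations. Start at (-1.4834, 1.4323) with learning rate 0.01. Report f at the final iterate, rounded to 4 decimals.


Gradient descent on f(x,y) = 8*x^2 + 5*y^2.
Starting point: (-1.4834, 1.4323), alpha = 0.01
Step 1: grad_x = 2*8*-1.4834 = -23.7344, grad_y = 2*5*1.4323 = 14.323
  x_1 = -1.4834 - 0.01*-23.7344 = -1.2461
  y_1 = 1.4323 - 0.01*14.323 = 1.2891
Step 2: grad_x = 2*8*-1.2461 = -19.9369, grad_y = 2*5*1.2891 = 12.8907
  x_2 = -1.2461 - 0.01*-19.9369 = -1.0467
  y_2 = 1.2891 - 0.01*12.8907 = 1.1602
Step 3: grad_x = 2*8*-1.0467 = -16.747, grad_y = 2*5*1.1602 = 11.6016
  x_3 = -1.0467 - 0.01*-16.747 = -0.8792
  y_3 = 1.1602 - 0.01*11.6016 = 1.0441
f(-0.8792, 1.0441) = 8*(-0.8792)^2 + 5*1.0441^2 = 11.6354


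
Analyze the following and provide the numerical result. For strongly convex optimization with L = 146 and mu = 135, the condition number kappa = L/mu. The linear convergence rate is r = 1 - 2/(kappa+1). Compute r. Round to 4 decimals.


Step 1: Compute the condition number.
kappa = L/mu = 146/135 = 1.0815
Step 2: Compute the convergence rate.
r = 1 - 2/(kappa + 1) = 1 - 2*mu/(L + mu) = (L - mu)/(L + mu) = 11/281 = 0.0391


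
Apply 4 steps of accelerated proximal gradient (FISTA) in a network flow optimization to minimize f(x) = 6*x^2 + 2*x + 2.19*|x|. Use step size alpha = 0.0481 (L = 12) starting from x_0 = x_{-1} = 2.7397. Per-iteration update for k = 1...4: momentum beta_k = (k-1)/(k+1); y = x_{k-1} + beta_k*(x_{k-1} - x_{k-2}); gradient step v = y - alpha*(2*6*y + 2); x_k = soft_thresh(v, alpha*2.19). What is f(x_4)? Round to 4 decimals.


FISTA on f(x) = 6*x^2 + 2*x + 2.19*|x|
L = 12, alpha = 0.0481
Iteration 1: beta = 0.0, y = 2.7397 + 0.0*(2.7397 - 2.7397) = 2.7397
  grad(y) = 34.8764, v = y - alpha*grad = 1.0621
  prox(v) = soft_thresh(1.0621, 0.1053) = 0.9568
Iteration 2: beta = 0.3333, y = 0.9568 + 0.3333*(0.9568 - 2.7397) = 0.3625
  grad(y) = 6.3501, v = y - alpha*grad = 0.0571
  prox(v) = soft_thresh(0.0571, 0.1053) = 0.0
Iteration 3: beta = 0.5, y = 0.0 + 0.5*(0.0 - 0.9568) = -0.4784
  grad(y) = -3.7408, v = y - alpha*grad = -0.2985
  prox(v) = soft_thresh(-0.2985, 0.1053) = -0.1931
Iteration 4: beta = 0.6, y = -0.1931 + 0.6*(-0.1931 - 0.0) = -0.309
  grad(y) = -1.7081, v = y - alpha*grad = -0.2268
  prox(v) = soft_thresh(-0.2268, 0.1053) = -0.1215
f(x_4) = 6*(-0.1215)^2 + 2*(-0.1215) + 2.19*|-0.1215| = 0.1117


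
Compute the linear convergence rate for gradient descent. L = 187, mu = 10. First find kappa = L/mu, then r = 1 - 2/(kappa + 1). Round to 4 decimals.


Step 1: Compute the condition number.
kappa = L/mu = 187/10 = 18.7
Step 2: Compute the convergence rate.
r = 1 - 2/(kappa + 1) = 1 - 2*mu/(L + mu) = (L - mu)/(L + mu) = 177/197 = 0.8985


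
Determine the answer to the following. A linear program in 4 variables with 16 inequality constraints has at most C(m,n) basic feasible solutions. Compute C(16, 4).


Each vertex corresponds to some choice of n active constraints out of m, so the number of vertices is at most C(m, n) = m! / (n!(m-n)!).
m = 16, n = 4
Numerator: 16 * 15 * 14 * 13
Denominator: 4! = 24
C(16, 4) = 1820


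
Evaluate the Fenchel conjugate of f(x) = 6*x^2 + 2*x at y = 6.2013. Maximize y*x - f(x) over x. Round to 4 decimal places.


f*(y) = sup_x {y*x - a*x^2 - b*x} = sup_x {(y-b)*x - a*x^2}
FOC: (y - b) - 2a*x = 0 => x* = (y - b)/(2a)
x* = (6.2013 - 2)/(2*6) = 0.3501
f*(6.2013) = (y-b)^2/(4a) = (6.2013 - 2)^2/(4*6)
= 17.6509/24 = 0.7355


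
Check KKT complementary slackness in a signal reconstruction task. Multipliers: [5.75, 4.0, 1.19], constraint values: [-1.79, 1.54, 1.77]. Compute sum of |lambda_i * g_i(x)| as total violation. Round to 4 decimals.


KKT complementary slackness check:
lambda_1 * g_1 = 5.75 * -1.79 = -10.2925
lambda_2 * g_2 = 4.0 * 1.54 = 6.16
lambda_3 * g_3 = 1.19 * 1.77 = 2.1063
Total violation = 10.2925 + 6.16 + 2.1063 = 18.5588


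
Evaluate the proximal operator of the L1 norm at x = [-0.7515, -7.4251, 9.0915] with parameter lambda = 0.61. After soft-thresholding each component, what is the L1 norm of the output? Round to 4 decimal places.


Soft-thresholding with lambda = 0.61:
prox(-0.7515) = sign(-0.7515)*max(|-0.7515| - 0.61, 0) = -0.1415
prox(-7.4251) = sign(-7.4251)*max(|-7.4251| - 0.61, 0) = -6.8151
prox(9.0915) = sign(9.0915)*max(|9.0915| - 0.61, 0) = 8.4815
prox(x) = [-0.1415, -6.8151, 8.4815]
||prox(x)||_1 = 0.1415 + 6.8151 + 8.4815 = 15.4381


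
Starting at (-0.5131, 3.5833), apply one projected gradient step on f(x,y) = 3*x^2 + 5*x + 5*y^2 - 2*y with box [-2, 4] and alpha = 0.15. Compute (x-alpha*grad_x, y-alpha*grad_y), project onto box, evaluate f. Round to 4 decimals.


Step 1: Compute gradient at (-0.5131, 3.5833).
grad_x = 2*3*-0.5131 + 5 = 1.9214
grad_y = 2*5*3.5833 - 2 = 33.833
Step 2: Gradient step.
x_raw = -0.5131 - 0.15*1.9214 = -0.8013
y_raw = 3.5833 - 0.15*33.833 = -1.4917
Step 3: Project onto [-2, 4].
x_proj = clip(-0.8013) = -0.8013
y_proj = clip(-1.4917) = -1.4917
Step 4: Evaluate f.
f(-0.8013, -1.4917) = 12.0281


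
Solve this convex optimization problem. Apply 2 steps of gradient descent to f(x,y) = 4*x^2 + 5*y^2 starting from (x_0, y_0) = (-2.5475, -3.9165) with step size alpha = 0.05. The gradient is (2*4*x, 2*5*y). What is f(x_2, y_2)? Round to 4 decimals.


Gradient descent on f(x,y) = 4*x^2 + 5*y^2.
Starting point: (-2.5475, -3.9165), alpha = 0.05
Step 1: grad_x = 2*4*-2.5475 = -20.38, grad_y = 2*5*-3.9165 = -39.165
  x_1 = -2.5475 - 0.05*-20.38 = -1.5285
  y_1 = -3.9165 - 0.05*-39.165 = -1.9583
Step 2: grad_x = 2*4*-1.5285 = -12.228, grad_y = 2*5*-1.9583 = -19.5825
  x_2 = -1.5285 - 0.05*-12.228 = -0.9171
  y_2 = -1.9583 - 0.05*-19.5825 = -0.9791
f(-0.9171, -0.9791) = 4*(-0.9171)^2 + 5*(-0.9791)^2 = 8.1577


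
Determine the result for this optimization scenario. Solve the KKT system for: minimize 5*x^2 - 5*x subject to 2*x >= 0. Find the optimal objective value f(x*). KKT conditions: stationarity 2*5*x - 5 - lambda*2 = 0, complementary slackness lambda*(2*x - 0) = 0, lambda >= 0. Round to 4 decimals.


Step 1: Try lambda = 0 (constraint inactive).
Stationarity: 2*5*x - 5 = 0
x* = 5/(2*5) = 0.5
Check constraint: 2*0.5 = 1.0 >= 0 -- satisfied.
Step 2: Compute optimal value.
f(x*) = 5*0.5^2 - 5*0.5 = -1.25


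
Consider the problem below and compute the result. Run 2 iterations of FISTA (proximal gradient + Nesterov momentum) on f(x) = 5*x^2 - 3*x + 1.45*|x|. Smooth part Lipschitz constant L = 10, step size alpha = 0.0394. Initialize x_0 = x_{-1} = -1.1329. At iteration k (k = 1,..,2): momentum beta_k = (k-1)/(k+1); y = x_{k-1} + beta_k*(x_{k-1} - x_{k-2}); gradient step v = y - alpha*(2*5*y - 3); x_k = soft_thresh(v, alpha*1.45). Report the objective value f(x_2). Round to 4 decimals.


FISTA on f(x) = 5*x^2 - 3*x + 1.45*|x|
L = 10, alpha = 0.0394
Iteration 1: beta = 0.0, y = -1.1329 + 0.0*(-1.1329 + 1.1329) = -1.1329
  grad(y) = -14.329, v = y - alpha*grad = -0.5683
  prox(v) = soft_thresh(-0.5683, 0.0571) = -0.5112
Iteration 2: beta = 0.3333, y = -0.5112 + 0.3333*(-0.5112 + 1.1329) = -0.304
  grad(y) = -6.0398, v = y - alpha*grad = -0.066
  prox(v) = soft_thresh(-0.066, 0.0571) = -0.0089
f(x_2) = 5*(-0.0089)^2 - 3*(-0.0089) + 1.45*|-0.0089| = 0.0399


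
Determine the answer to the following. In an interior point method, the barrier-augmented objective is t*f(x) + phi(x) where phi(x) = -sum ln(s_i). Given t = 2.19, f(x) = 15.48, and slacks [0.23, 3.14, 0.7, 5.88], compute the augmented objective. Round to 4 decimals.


Step 1: Compute log-barrier.
ln values: [-1.4697, 1.1442, -0.3567, 1.7716]
phi = -(-1.4697 + 1.1442 - 0.3567 + 1.7716) = -1.0894
Step 2: Compute augmented objective.
t*f(x) = 2.19*15.48 = 33.9012
Total = 33.9012 - 1.0894 = 32.8118


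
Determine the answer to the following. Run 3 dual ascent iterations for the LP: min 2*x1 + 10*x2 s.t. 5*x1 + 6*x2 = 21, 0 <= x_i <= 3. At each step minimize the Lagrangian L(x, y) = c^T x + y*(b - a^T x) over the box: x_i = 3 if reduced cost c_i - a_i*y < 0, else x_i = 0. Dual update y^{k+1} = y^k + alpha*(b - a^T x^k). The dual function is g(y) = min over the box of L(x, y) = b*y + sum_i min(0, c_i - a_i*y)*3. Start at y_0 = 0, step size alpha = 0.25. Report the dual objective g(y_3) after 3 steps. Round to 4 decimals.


Dual ascent for LP: min 2*x1 + 10*x2, 5*x1 + 6*x2 = 21, 0 <= x_i <= 3
Step 1: y^k = 0.0, reduced costs: (2.0, 10.0)
  x^k = (0.0, 0.0), subgradient = b - a^T x = 21.0
  y^{k+1} = 0.0 + 0.25*21.0 = 5.25
Step 2: y^k = 5.25, reduced costs: (-24.25, -21.5)
  x^k = (3.0, 3.0), subgradient = b - a^T x = -12.0
  y^{k+1} = 5.25 + 0.25*-12.0 = 2.25
Step 3: y^k = 2.25, reduced costs: (-9.25, -3.5)
  x^k = (3.0, 3.0), subgradient = b - a^T x = -12.0
  y^{k+1} = 2.25 + 0.25*-12.0 = -0.75
Dual objective at y_3 = -0.75: reduced costs (5.75, 14.5), box minimizer x = (0.0, 0.0)
g(y_3) = b*y + (c1 - a1*y)*x1 + (c2 - a2*y)*x2 = 21*(-0.75) + 5.75*0.0 + 14.5*0.0 = -15.75 + 0.0 + 0.0 = -15.75


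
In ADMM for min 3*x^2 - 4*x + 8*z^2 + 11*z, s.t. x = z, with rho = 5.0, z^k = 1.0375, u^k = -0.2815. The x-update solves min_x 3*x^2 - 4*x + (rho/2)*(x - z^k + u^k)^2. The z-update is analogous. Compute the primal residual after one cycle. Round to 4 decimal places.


ADMM iteration with rho = 5.0, z^k = 1.0375, u^k = -0.2815
Step 1: x-update.
Minimize 3*x^2 - 4*x + (5.0/2)*(x - 1.0375 - 0.2815)^2
FOC: (2*3 + 5.0)*x = 4 + 5.0*(1.0375 + 0.2815)
x^{k+1} = 0.9632
Step 2: z-update.
Minimize 8*z^2 + 11*z + (5.0/2)*(0.9632 - z - 0.2815)^2
FOC: (2*8 + 5.0)*z = -11 + 5.0*(0.9632 - 0.2815)
z^{k+1} = -0.3615
Step 3: u-update.
u^{k+1} = -0.2815 + 0.9632 + 0.3615 = 1.0432
Step 4: Primal residual = |0.9632 + 0.3615| = 1.3247


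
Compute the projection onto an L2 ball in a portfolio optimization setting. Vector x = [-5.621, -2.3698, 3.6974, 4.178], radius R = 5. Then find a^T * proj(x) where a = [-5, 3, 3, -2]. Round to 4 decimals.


Step 1: Compute ||x|| (intermediates to 6 decimals).
||x|| = sqrt((-5.621)^2 + (-2.3698)^2 + 3.6974^2 + 4.178^2) = 8.266683
Step 2: Project.
Since ||x|| > R, scale = R/||x|| = 5/8.266683 = 0.604838, proj(x) = scale * x
proj(x) = [-3.399794, -1.433345, 2.236328, 2.527013]
Step 3: Dot product.
a^T * proj(x) = -5*(-3.399794) + 3*(-1.433345) + 3*2.236328 - 2*2.527013 = 14.3539


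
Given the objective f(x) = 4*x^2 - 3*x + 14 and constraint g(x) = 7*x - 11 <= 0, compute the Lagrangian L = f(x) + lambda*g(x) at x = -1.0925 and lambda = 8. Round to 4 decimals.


Step 1: Evaluate f(x).
f(-1.0925) = 4*(-1.0925)^2 - 3*(-1.0925) + 14 = 22.0517
Step 2: Evaluate g(x).
g(-1.0925) = 7*-1.0925 - 11 = -18.6475
Step 3: Compute Lagrangian.
L = 22.0517 + 8*-18.6475 = -127.1283


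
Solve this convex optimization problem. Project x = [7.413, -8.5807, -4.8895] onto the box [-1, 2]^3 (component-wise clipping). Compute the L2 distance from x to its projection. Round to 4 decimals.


Project each component onto [-1, 2].
clip(7.413) = 2.0, clip(-8.5807) = -1.0, clip(-4.8895) = -1.0
Projection = [2.0, -1.0, -1.0]
Squared diffs: [29.3006, 57.467, 15.1282]
Distance = sqrt(101.8958) = 10.0943


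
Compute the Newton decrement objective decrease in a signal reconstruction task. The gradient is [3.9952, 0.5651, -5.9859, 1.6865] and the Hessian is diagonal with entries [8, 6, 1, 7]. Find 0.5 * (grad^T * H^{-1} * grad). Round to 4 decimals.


Step 1: H is diagonal, so H^(-1) * g = [0.4994, 0.0942, -5.9859, 0.2409].
Step 2: g^T H^(-1) g = sum_i g_i^2 / H_ii
  = (3.9952)^2/8 + (0.5651)^2/6 + (-5.9859)^2/1 + (1.6865)^2/7
  = 1.9952 + 0.0532 + 35.831 + 0.4063 = 38.2858
Step 3: Objective decrease = 0.5 * g^T H^(-1) g = 19.1429


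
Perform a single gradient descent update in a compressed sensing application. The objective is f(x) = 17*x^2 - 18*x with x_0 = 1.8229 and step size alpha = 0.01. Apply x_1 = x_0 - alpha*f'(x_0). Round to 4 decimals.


We compute the gradient at x_0 and apply the update.
f'(x) = 34*x - 18
f'(1.8229) = 34*1.8229 - 18 = 43.9786
x_1 = 1.8229 - 0.01*43.9786 = 1.3831


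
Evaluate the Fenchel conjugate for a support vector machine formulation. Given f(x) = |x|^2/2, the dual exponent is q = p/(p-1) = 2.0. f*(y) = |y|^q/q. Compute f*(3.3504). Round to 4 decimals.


The conjugate exponent q satisfies 1/p + 1/q = 1.
p = 2, so q = 2/(2 - 1) = 2.0
|y|^q = 3.3504^2.0 = 11.2252
f*(3.3504) = 11.2252 / 2.0 = 5.6126


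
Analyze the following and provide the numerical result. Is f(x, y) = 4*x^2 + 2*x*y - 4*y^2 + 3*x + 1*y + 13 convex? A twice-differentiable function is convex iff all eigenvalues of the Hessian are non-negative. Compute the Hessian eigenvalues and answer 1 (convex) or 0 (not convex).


The Hessian of f(x,y) = 4*x^2 + 2*x*y - 4*y^2 + 3*x + 1*y + 13 is:
H = [[8, 2], [2, -8]]
Trace = 8 - 8 = 0
Determinant = 8*-8 - (2)^2 = -68
Discriminant = (0)^2 - 4*-68 = 272.0
Eigenvalues: lambda_1 = -8.2462, lambda_2 = 8.2462
The function is not convex.

0


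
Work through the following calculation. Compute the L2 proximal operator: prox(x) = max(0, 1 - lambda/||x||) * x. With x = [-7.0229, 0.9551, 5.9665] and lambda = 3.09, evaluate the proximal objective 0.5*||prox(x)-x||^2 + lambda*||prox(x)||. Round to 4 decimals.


Step 1: Compute ||x||.
||x|| = 9.2646
Step 2: Compute scaling factor.
scale = max(0, 1 - 3.09/9.2646) = 0.6665
Step 3: prox(x) = [-4.6806, 0.6365, 3.9765]
||prox(x)|| = 6.1746
Step 4: Proximal objective.
0.5*||prox-x||^2 = 4.7741
lambda*||prox|| = 19.0795
Total = 23.8535


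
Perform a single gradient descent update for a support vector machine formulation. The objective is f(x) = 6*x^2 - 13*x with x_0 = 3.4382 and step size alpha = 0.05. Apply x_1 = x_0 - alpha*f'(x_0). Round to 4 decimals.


We compute the gradient at x_0 and apply the update.
f'(x) = 12*x - 13
f'(3.4382) = 12*3.4382 - 13 = 28.2584
x_1 = 3.4382 - 0.05*28.2584 = 2.0253


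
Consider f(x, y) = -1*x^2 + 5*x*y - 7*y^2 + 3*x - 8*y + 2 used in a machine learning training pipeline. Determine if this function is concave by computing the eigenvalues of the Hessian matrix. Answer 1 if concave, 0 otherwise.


The Hessian of f(x,y) = -1*x^2 + 5*x*y - 7*y^2 + 3*x - 8*y + 2 is:
H = [[-2, 5], [5, -14]]
Trace = -2 - 14 = -16
Determinant = -2*-14 - (5)^2 = 3
Discriminant = (-16)^2 - 4*3 = 244.0
Eigenvalues: lambda_1 = -15.8102, lambda_2 = -0.1898
The function is concave.

1


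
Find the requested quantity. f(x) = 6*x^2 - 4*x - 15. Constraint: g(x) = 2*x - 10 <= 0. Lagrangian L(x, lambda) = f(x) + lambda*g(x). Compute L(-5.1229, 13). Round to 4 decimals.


Step 1: Evaluate f(x).
f(-5.1229) = 6*(-5.1229)^2 - 4*(-5.1229) - 15 = 162.9562
Step 2: Evaluate g(x).
g(-5.1229) = 2*-5.1229 - 10 = -20.2458
Step 3: Compute Lagrangian.
L = 162.9562 + 13*-20.2458 = -100.2392


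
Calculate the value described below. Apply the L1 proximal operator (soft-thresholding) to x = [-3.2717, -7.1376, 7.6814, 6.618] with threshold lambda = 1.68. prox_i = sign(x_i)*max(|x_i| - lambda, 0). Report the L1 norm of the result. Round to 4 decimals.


Soft-thresholding with lambda = 1.68:
prox(-3.2717) = sign(-3.2717)*max(|-3.2717| - 1.68, 0) = -1.5917
prox(-7.1376) = sign(-7.1376)*max(|-7.1376| - 1.68, 0) = -5.4576
prox(7.6814) = sign(7.6814)*max(|7.6814| - 1.68, 0) = 6.0014
prox(6.618) = sign(6.618)*max(|6.618| - 1.68, 0) = 4.938
prox(x) = [-1.5917, -5.4576, 6.0014, 4.938]
||prox(x)||_1 = 1.5917 + 5.4576 + 6.0014 + 4.938 = 17.9887


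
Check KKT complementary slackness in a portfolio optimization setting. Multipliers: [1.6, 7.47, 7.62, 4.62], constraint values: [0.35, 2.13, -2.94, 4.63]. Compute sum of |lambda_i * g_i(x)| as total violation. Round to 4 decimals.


KKT complementary slackness check:
lambda_1 * g_1 = 1.6 * 0.35 = 0.56
lambda_2 * g_2 = 7.47 * 2.13 = 15.9111
lambda_3 * g_3 = 7.62 * -2.94 = -22.4028
lambda_4 * g_4 = 4.62 * 4.63 = 21.3906
Total violation = 0.56 + 15.9111 + 22.4028 + 21.3906 = 60.2645


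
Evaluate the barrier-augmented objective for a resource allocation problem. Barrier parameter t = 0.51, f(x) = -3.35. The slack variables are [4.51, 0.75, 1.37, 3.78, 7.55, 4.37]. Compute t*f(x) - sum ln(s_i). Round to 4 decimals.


Step 1: Compute log-barrier.
ln values: [1.5063, -0.2877, 0.3148, 1.3297, 2.0215, 1.4748]
phi = -(1.5063 - 0.2877 + 0.3148 + 1.3297 + 2.0215 + 1.4748) = -6.3595
Step 2: Compute augmented objective.
t*f(x) = 0.51*-3.35 = -1.7085
Total = -1.7085 - 6.3595 = -8.068


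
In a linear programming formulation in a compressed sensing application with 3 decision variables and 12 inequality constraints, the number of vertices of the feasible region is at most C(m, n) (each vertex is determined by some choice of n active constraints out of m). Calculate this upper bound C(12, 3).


Each vertex corresponds to some choice of n active constraints out of m, so the number of vertices is at most C(m, n) = m! / (n!(m-n)!).
m = 12, n = 3
Numerator: 12 * 11 * 10
Denominator: 3! = 6
C(12, 3) = 220


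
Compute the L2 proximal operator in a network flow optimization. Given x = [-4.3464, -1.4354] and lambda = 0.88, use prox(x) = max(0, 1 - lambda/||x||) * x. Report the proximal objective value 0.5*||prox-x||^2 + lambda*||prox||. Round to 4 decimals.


Step 1: Compute ||x||.
||x|| = 4.5773
Step 2: Compute scaling factor.
scale = max(0, 1 - 0.88/4.5773) = 0.8077
Step 3: prox(x) = [-3.5108, -1.1594]
||prox(x)|| = 3.6973
Step 4: Proximal objective.
0.5*||prox-x||^2 = 0.3872
lambda*||prox|| = 3.2536
Total = 3.6408


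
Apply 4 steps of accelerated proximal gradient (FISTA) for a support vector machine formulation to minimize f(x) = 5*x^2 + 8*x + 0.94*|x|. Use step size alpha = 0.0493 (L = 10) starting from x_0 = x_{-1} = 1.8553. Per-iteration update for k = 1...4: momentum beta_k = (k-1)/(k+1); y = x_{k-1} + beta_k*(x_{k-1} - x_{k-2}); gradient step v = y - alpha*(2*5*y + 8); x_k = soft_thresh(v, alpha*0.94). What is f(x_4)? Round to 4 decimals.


FISTA on f(x) = 5*x^2 + 8*x + 0.94*|x|
L = 10, alpha = 0.0493
Iteration 1: beta = 0.0, y = 1.8553 + 0.0*(1.8553 - 1.8553) = 1.8553
  grad(y) = 26.553, v = y - alpha*grad = 0.5462
  prox(v) = soft_thresh(0.5462, 0.0463) = 0.4999
Iteration 2: beta = 0.3333, y = 0.4999 + 0.3333*(0.4999 - 1.8553) = 0.0481
  grad(y) = 8.4809, v = y - alpha*grad = -0.37
  prox(v) = soft_thresh(-0.37, 0.0463) = -0.3237
Iteration 3: beta = 0.5, y = -0.3237 + 0.5*(-0.3237 - 0.4999) = -0.7355
  grad(y) = 0.6454, v = y - alpha*grad = -0.7673
  prox(v) = soft_thresh(-0.7673, 0.0463) = -0.7209
Iteration 4: beta = 0.6, y = -0.7209 + 0.6*(-0.7209 + 0.3237) = -0.9593
  grad(y) = -1.5929, v = y - alpha*grad = -0.8808
  prox(v) = soft_thresh(-0.8808, 0.0463) = -0.8344
f(x_4) = 5*(-0.8344)^2 + 8*(-0.8344) + 0.94*|-0.8344| = -2.4097


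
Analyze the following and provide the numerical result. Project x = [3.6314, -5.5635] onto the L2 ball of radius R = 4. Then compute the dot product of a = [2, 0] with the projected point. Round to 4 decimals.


Step 1: Compute ||x|| (intermediates to 6 decimals).
||x|| = sqrt(3.6314^2 + (-5.5635)^2) = 6.643764
Step 2: Project.
Since ||x|| > R, scale = R/||x|| = 4/6.643764 = 0.602068, proj(x) = scale * x
proj(x) = [2.18635, -3.349605]
Step 3: Dot product.
a^T * proj(x) = 2*2.18635 + 0*(-3.349605) = 4.3727


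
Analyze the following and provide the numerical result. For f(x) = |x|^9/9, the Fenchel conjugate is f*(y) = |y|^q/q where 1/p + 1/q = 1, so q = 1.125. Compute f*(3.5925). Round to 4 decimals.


The conjugate exponent q satisfies 1/p + 1/q = 1.
p = 9, so q = 9/(9 - 1) = 1.125
|y|^q = 3.5925^1.125 = 4.2152
f*(3.5925) = 4.2152 / 1.125 = 3.7469


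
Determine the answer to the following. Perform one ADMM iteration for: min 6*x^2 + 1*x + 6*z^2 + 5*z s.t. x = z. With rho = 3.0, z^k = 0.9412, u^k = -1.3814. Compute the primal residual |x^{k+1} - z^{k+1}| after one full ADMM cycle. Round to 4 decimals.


ADMM iteration with rho = 3.0, z^k = 0.9412, u^k = -1.3814
Step 1: x-update.
Minimize 6*x^2 + 1*x + (3.0/2)*(x - 0.9412 - 1.3814)^2
FOC: (2*6 + 3.0)*x = -1 + 3.0*(0.9412 + 1.3814)
x^{k+1} = 0.3979
Step 2: z-update.
Minimize 6*z^2 + 5*z + (3.0/2)*(0.3979 - z - 1.3814)^2
FOC: (2*6 + 3.0)*z = -5 + 3.0*(0.3979 - 1.3814)
z^{k+1} = -0.53
Step 3: u-update.
u^{k+1} = -1.3814 + 0.3979 + 0.53 = -0.4535
Step 4: Primal residual = |0.3979 + 0.53| = 0.9279


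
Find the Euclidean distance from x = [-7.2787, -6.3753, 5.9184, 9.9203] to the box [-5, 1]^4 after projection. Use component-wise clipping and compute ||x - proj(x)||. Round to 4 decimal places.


Project each component onto [-5, 1].
clip(-7.2787) = -5.0, clip(-6.3753) = -5.0, clip(5.9184) = 1.0, clip(9.9203) = 1.0
Projection = [-5.0, -5.0, 1.0, 1.0]
Squared diffs: [5.1925, 1.8915, 24.1907, 79.5718]
Distance = sqrt(110.8465) = 10.5284


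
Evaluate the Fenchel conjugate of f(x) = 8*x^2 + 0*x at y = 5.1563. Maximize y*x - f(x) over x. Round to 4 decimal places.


f*(y) = sup_x {y*x - a*x^2 - b*x} = sup_x {(y-b)*x - a*x^2}
FOC: (y - b) - 2a*x = 0 => x* = (y - b)/(2a)
x* = (5.1563 - 0)/(2*8) = 0.3223
f*(5.1563) = (y-b)^2/(4a) = (5.1563 - 0)^2/(4*8)
= 26.5874/32 = 0.8309


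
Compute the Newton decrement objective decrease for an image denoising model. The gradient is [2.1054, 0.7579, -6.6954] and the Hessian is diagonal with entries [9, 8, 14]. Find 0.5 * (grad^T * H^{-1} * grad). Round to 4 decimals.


Step 1: H is diagonal, so H^(-1) * g = [0.2339, 0.0947, -0.4782].
Step 2: g^T H^(-1) g = sum_i g_i^2 / H_ii
  = (2.1054)^2/9 + (0.7579)^2/8 + (-6.6954)^2/14
  = 0.4925 + 0.0718 + 3.202 = 3.7664
Step 3: Objective decrease = 0.5 * g^T H^(-1) g = 1.8832


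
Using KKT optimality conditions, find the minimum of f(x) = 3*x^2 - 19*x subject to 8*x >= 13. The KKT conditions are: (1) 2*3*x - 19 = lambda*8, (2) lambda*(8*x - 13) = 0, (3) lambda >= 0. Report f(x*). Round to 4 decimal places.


Step 1: Try lambda = 0 (constraint inactive).
Stationarity: 2*3*x - 19 = 0
x* = 19/(2*3) = 19/6 = 3.1667 (rounded; the exact value 19/6 is used below)
Check constraint: 8*3.1667 = 25.3336 >= 13 -- satisfied.
Step 2: Compute optimal value.
f(x*) = 3*(19/6)^2 - 19*(19/6) = -30.0833


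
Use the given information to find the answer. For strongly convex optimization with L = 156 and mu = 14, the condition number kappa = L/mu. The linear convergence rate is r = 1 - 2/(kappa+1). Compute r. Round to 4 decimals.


Step 1: Compute the condition number.
kappa = L/mu = 156/14 = 11.1429
Step 2: Compute the convergence rate.
r = 1 - 2/(kappa + 1) = 1 - 2*mu/(L + mu) = (L - mu)/(L + mu) = 142/170 = 0.8353


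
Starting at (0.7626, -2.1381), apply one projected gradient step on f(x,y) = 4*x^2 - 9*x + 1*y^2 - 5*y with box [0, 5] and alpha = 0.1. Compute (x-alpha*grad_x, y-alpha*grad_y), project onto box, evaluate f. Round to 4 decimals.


Step 1: Compute gradient at (0.7626, -2.1381).
grad_x = 2*4*0.7626 - 9 = -2.8992
grad_y = 2*1*-2.1381 - 5 = -9.2762
Step 2: Gradient step.
x_raw = 0.7626 - 0.1*-2.8992 = 1.0525
y_raw = -2.1381 - 0.1*-9.2762 = -1.2105
Step 3: Project onto [0, 5].
x_proj = clip(1.0525) = 1.0525
y_proj = clip(-1.2105) = 0.0
Step 4: Evaluate f.
f(1.0525, 0.0) = -5.0415


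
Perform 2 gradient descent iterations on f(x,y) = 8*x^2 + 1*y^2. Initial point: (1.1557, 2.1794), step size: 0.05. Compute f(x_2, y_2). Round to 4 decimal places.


Gradient descent on f(x,y) = 8*x^2 + 1*y^2.
Starting point: (1.1557, 2.1794), alpha = 0.05
Step 1: grad_x = 2*8*1.1557 = 18.4912, grad_y = 2*1*2.1794 = 4.3588
  x_1 = 1.1557 - 0.05*18.4912 = 0.2311
  y_1 = 2.1794 - 0.05*4.3588 = 1.9615
Step 2: grad_x = 2*8*0.2311 = 3.6982, grad_y = 2*1*1.9615 = 3.9229
  x_2 = 0.2311 - 0.05*3.6982 = 0.0462
  y_2 = 1.9615 - 0.05*3.9229 = 1.7653
f(0.0462, 1.7653) = 8*0.0462^2 + 1*1.7653^2 = 3.1334


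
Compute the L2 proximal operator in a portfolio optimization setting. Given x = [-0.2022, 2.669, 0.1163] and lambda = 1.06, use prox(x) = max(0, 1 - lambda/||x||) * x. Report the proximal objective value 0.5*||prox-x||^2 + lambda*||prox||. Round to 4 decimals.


Step 1: Compute ||x||.
||x|| = 2.6792
Step 2: Compute scaling factor.
scale = max(0, 1 - 1.06/2.6792) = 0.6044
Step 3: prox(x) = [-0.1222, 1.613, 0.0703]
||prox(x)|| = 1.6192
Step 4: Proximal objective.
0.5*||prox-x||^2 = 0.5618
lambda*||prox|| = 1.7164
Total = 2.2781


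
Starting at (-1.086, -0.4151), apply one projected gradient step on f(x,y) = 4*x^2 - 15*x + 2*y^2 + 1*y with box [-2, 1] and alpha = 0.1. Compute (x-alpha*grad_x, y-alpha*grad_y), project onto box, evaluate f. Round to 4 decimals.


Step 1: Compute gradient at (-1.086, -0.4151).
grad_x = 2*4*-1.086 - 15 = -23.688
grad_y = 2*2*-0.4151 + 1 = -0.6604
Step 2: Gradient step.
x_raw = -1.086 - 0.1*-23.688 = 1.2828
y_raw = -0.4151 - 0.1*-0.6604 = -0.3491
Step 3: Project onto [-2, 1].
x_proj = clip(1.2828) = 1.0
y_proj = clip(-0.3491) = -0.3491
Step 4: Evaluate f.
f(1.0, -0.3491) = -11.1054


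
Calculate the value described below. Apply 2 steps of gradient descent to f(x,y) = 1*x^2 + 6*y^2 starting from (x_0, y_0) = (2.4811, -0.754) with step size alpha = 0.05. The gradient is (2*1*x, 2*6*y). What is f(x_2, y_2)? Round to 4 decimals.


Gradient descent on f(x,y) = 1*x^2 + 6*y^2.
Starting point: (2.4811, -0.754), alpha = 0.05
Step 1: grad_x = 2*1*2.4811 = 4.9622, grad_y = 2*6*-0.754 = -9.048
  x_1 = 2.4811 - 0.05*4.9622 = 2.233
  y_1 = -0.754 - 0.05*-9.048 = -0.3016
Step 2: grad_x = 2*1*2.233 = 4.466, grad_y = 2*6*-0.3016 = -3.6192
  x_2 = 2.233 - 0.05*4.466 = 2.0097
  y_2 = -0.3016 - 0.05*-3.6192 = -0.1206
f(2.0097, -0.1206) = 1*2.0097^2 + 6*(-0.1206)^2 = 4.1262


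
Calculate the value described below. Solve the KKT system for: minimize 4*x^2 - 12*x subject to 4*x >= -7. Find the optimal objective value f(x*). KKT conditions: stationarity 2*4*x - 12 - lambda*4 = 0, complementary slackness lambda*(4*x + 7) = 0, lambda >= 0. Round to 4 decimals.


Step 1: Try lambda = 0 (constraint inactive).
Stationarity: 2*4*x - 12 = 0
x* = 12/(2*4) = 1.5
Check constraint: 4*1.5 = 6.0 >= -7 -- satisfied.
Step 2: Compute optimal value.
f(x*) = 4*1.5^2 - 12*1.5 = -9.0


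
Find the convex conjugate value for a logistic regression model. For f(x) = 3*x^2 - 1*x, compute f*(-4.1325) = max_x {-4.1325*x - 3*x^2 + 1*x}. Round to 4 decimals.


f*(y) = sup_x {y*x - a*x^2 - b*x} = sup_x {(y-b)*x - a*x^2}
FOC: (y - b) - 2a*x = 0 => x* = (y - b)/(2a)
x* = (-4.1325 + 1)/(2*3) = -0.5221
f*(-4.1325) = (y-b)^2/(4a) = (-4.1325 + 1)^2/(4*3)
= 9.8126/12 = 0.8177


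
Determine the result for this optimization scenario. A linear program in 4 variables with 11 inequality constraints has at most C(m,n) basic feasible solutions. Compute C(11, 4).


Each vertex corresponds to some choice of n active constraints out of m, so the number of vertices is at most C(m, n) = m! / (n!(m-n)!).
m = 11, n = 4
Numerator: 11 * 10 * 9 * 8
Denominator: 4! = 24
C(11, 4) = 330


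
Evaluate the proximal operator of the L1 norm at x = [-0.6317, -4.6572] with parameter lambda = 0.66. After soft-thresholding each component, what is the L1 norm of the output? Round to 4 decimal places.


Soft-thresholding with lambda = 0.66:
prox(-0.6317) = sign(-0.6317)*max(|-0.6317| - 0.66, 0) = 0.0
prox(-4.6572) = sign(-4.6572)*max(|-4.6572| - 0.66, 0) = -3.9972
prox(x) = [0.0, -3.9972]
||prox(x)||_1 = 0.0 + 3.9972 = 3.9972


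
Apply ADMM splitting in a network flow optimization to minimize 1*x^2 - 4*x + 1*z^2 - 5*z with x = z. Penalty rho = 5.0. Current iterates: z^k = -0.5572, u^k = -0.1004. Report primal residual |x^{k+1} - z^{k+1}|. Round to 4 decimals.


ADMM iteration with rho = 5.0, z^k = -0.5572, u^k = -0.1004
Step 1: x-update.
Minimize 1*x^2 - 4*x + (5.0/2)*(x + 0.5572 - 0.1004)^2
FOC: (2*1 + 5.0)*x = 4 + 5.0*(-0.5572 + 0.1004)
x^{k+1} = 0.2451
Step 2: z-update.
Minimize 1*z^2 - 5*z + (5.0/2)*(0.2451 - z - 0.1004)^2
FOC: (2*1 + 5.0)*z = 5 + 5.0*(0.2451 - 0.1004)
z^{k+1} = 0.8177
Step 3: u-update.
u^{k+1} = -0.1004 + 0.2451 - 0.8177 = -0.6729
Step 4: Primal residual = |0.2451 - 0.8177| = 0.5725
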